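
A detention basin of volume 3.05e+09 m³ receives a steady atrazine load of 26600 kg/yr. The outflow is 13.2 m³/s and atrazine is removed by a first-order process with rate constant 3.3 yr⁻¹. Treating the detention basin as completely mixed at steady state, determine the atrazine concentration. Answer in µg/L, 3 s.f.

Outflow Q = 13.2 m³/s × 3.156e+07 s/yr = 4.166e+08 m³/yr.
Steady-state CSTR mass balance: W = Q·C + k·V·C, so C = W/(Q + kV).
Q + kV = 4.166e+08 + 3.3·3.05e+09 = 1.048e+10 m³/yr.
C = 26600/1.048e+10 = 2.538e-06 kg/m³ = 0.002538 mg/L = 2.538 µg/L.

2.54 µg/L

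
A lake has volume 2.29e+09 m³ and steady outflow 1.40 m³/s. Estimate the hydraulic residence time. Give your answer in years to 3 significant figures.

Q = 1.40 m³/s × 3.156e+07 s/yr = 4.418e+07 m³/yr.
Hydraulic residence time τ = V/Q = 2.29e+09/4.418e+07 = 51.83 yr.

51.8 yr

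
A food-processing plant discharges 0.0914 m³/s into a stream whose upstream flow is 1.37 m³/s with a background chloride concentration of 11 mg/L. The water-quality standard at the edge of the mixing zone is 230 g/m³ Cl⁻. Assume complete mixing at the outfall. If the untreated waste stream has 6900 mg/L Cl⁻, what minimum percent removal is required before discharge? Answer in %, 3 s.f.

49.1 %

Mass balance: 230·1.461 = 0.0914·Cₑ + 1.37·11.
Cₑ = (336.1 − 15.07) / 0.0914 = 3513 mg/L.
Required removal = 1 − 3513/6900 = 49.09 %.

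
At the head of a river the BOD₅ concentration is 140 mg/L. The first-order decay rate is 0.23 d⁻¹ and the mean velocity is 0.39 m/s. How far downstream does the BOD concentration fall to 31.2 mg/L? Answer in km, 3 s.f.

220 km

From C = C₀·e^(−kt), t = ln(C₀/C)/k = ln(140/31.2)/0.23 = 1.501/0.23 = 6.527 d.
Distance = v·t = 0.39 m/s × 5.639e+05 s = 2.199e+05 m = 219.9 km.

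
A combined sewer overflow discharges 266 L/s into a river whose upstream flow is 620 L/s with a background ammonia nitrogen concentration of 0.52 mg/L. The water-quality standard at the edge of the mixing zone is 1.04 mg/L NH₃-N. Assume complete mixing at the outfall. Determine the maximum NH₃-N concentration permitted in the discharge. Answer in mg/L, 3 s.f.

2.25 mg/L

266 L/s = 0.266 m³/s.
620 L/s = 0.62 m³/s.
Mass balance: 1.04·0.886 = 0.266·Cₑ + 0.62·0.52.
Cₑ = (0.9214 − 0.3224) / 0.266 = 2.252 mg/L.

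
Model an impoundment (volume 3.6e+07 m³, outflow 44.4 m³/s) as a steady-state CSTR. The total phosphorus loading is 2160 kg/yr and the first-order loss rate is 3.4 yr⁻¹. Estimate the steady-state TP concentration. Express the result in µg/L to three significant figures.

Outflow Q = 44.4 m³/s × 3.156e+07 s/yr = 1.401e+09 m³/yr.
Steady-state CSTR mass balance: W = Q·C + k·V·C, so C = W/(Q + kV).
Q + kV = 1.401e+09 + 3.4·3.6e+07 = 1.524e+09 m³/yr.
C = 2160/1.524e+09 = 1.418e-06 kg/m³ = 0.001418 mg/L = 1.418 µg/L.

1.42 µg/L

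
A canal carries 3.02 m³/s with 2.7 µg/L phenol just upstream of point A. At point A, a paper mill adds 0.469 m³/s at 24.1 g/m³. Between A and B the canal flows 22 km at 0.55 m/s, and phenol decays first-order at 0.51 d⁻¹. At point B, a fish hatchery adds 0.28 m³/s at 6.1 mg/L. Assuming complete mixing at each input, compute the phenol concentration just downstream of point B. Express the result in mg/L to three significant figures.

2.82 mg/L

2.7 µg/L = 0.0027 mg/L.
After input A: C = (3.02·0.0027 + 0.469·24.1) / 3.489 = 3.242 mg/L.
Over the 22 km reach to input B (t = 4e+04 s = 0.463 d), decay gives C = 3.242·exp(−0.51·0.463) = 2.56 mg/L.
After input B: C = (3.489·2.56 + 0.28·6.1) / 3.769 = 2.823 mg/L.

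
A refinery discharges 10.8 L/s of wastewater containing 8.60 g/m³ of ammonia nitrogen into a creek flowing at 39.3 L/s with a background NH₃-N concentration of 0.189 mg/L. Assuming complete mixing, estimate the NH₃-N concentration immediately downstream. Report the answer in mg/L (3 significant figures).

10.8 L/s = 0.0108 m³/s.
39.3 L/s = 0.0393 m³/s.
Conservation of mass across the mixing zone: C = (0.0108·8.6 + 0.0393·0.189) / (0.0108 + 0.0393) = 0.1003/0.0501 = 2.002 mg/L.

2.00 mg/L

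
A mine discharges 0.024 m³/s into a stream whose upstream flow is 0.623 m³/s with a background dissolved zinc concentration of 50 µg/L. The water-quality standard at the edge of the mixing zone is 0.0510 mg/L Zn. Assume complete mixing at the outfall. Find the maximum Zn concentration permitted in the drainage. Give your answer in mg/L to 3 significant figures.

0.0770 mg/L

50 µg/L = 0.05 mg/L.
Mass balance: 0.051·0.647 = 0.024·Cₑ + 0.623·0.05.
Cₑ = (0.033 − 0.03115) / 0.024 = 0.07696 mg/L.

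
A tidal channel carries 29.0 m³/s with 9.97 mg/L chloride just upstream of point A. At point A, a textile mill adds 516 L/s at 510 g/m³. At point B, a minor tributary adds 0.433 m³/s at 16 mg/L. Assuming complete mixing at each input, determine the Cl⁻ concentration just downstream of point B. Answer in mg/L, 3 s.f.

516 L/s = 0.516 m³/s.
After input A: C = (29·9.97 + 0.516·510) / 29.52 = 18.71 mg/L.
After input B: C = (29.52·18.71 + 0.433·16) / 29.95 = 18.67 mg/L.

18.7 mg/L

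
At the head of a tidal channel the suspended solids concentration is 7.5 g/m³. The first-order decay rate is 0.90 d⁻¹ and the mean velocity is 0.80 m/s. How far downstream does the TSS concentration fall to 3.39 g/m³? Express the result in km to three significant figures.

From C = C₀·e^(−kt), t = ln(C₀/C)/k = ln(7.5/3.39)/0.90 = 0.7941/0.90 = 0.8823 d.
Distance = v·t = 0.80 m/s × 7.623e+04 s = 6.098e+04 m = 60.98 km.

61.0 km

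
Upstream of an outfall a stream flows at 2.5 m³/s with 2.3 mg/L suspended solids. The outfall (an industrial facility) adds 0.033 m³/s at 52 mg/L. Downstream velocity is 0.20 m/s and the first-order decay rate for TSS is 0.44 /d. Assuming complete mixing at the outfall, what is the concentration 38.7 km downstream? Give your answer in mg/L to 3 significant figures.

After complete mixing, C₀ = (0.033·52 + 2.5·2.3) / 2.533 = 2.947 mg/L.
Travel time t = 3.87e+04 m / 0.20 m/s = 1.935e+05 s = 2.24 d.
C = 2.947·exp(−0.44·2.24) = 2.947·0.3733 = 1.1 mg/L.

1.10 mg/L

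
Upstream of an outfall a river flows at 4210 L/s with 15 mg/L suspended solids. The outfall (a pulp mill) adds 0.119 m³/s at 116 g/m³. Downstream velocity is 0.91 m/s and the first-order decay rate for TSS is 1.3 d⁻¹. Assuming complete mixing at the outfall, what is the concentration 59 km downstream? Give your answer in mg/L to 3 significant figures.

6.70 mg/L

4210 L/s = 4.21 m³/s.
After complete mixing, C₀ = (0.119·116 + 4.21·15) / 4.329 = 17.78 mg/L.
Travel time t = 5.9e+04 m / 0.91 m/s = 6.484e+04 s = 0.7504 d.
C = 17.78·exp(−1.3·0.7504) = 17.78·0.377 = 6.702 mg/L.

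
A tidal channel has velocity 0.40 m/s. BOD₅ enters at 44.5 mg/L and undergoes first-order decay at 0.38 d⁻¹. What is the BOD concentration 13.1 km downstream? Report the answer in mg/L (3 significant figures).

Travel time t = 13.1 km / 0.40 m/s = 1.31e+04/0.40 = 3.275e+04 s = 0.3791 d.
First-order decay: C = 44.5·exp(−0.38·0.3791) = 44.5·0.8659 = 38.53 mg/L.

38.5 mg/L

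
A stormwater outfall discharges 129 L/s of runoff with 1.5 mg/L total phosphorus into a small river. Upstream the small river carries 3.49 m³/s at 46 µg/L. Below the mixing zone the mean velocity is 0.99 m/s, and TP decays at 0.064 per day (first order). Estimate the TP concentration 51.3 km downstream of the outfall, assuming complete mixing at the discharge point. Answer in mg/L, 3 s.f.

0.0941 mg/L

129 L/s = 0.129 m³/s.
46 µg/L = 0.046 mg/L.
After complete mixing, C₀ = (0.129·1.5 + 3.49·0.046) / 3.619 = 0.09783 mg/L.
Travel time t = 5.13e+04 m / 0.99 m/s = 5.182e+04 s = 0.5997 d.
C = 0.09783·exp(−0.064·0.5997) = 0.09783·0.9623 = 0.09414 mg/L.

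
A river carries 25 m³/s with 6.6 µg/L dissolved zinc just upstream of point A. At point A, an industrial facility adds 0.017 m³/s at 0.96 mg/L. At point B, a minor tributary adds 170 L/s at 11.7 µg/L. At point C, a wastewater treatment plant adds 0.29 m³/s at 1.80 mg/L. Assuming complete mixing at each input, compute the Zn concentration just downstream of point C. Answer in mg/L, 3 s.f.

0.0277 mg/L

6.6 µg/L = 0.0066 mg/L.
After input A: C = (25·0.0066 + 0.017·0.96) / 25.02 = 0.007248 mg/L.
170 L/s = 0.17 m³/s.
11.7 µg/L = 0.0117 mg/L.
After input B: C = (25.02·0.007248 + 0.17·0.0117) / 25.19 = 0.007278 mg/L.
After input C: C = (25.19·0.007278 + 0.29·1.8) / 25.48 = 0.02768 mg/L.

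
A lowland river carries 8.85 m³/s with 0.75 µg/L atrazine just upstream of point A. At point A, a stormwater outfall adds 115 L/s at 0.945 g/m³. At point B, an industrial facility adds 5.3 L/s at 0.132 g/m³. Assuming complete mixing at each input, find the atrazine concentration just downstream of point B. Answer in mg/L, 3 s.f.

0.75 µg/L = 0.00075 mg/L.
115 L/s = 0.115 m³/s.
After input A: C = (8.85·0.00075 + 0.115·0.945) / 8.965 = 0.01286 mg/L.
5.3 L/s = 0.0053 m³/s.
After input B: C = (8.965·0.01286 + 0.0053·0.132) / 8.97 = 0.01293 mg/L.

0.0129 mg/L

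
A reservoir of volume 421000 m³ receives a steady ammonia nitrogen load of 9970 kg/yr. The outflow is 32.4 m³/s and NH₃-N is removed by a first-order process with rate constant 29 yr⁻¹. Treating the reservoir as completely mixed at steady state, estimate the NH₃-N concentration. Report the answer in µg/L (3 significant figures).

9.64 µg/L

Outflow Q = 32.4 m³/s × 3.156e+07 s/yr = 1.022e+09 m³/yr.
Steady-state CSTR mass balance: W = Q·C + k·V·C, so C = W/(Q + kV).
Q + kV = 1.022e+09 + 29·421000 = 1.035e+09 m³/yr.
C = 9970/1.035e+09 = 9.636e-06 kg/m³ = 0.009636 mg/L = 9.636 µg/L.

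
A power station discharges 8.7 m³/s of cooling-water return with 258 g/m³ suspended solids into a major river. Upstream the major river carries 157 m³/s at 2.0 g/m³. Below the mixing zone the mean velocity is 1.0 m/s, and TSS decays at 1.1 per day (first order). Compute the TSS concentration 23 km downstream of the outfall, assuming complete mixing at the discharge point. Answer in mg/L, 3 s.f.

11.5 mg/L

After complete mixing, C₀ = (8.7·258 + 157·2) / 165.7 = 15.44 mg/L.
Travel time t = 2.3e+04 m / 1.0 m/s = 2.3e+04 s = 0.2662 d.
C = 15.44·exp(−1.1·0.2662) = 15.44·0.7462 = 11.52 mg/L.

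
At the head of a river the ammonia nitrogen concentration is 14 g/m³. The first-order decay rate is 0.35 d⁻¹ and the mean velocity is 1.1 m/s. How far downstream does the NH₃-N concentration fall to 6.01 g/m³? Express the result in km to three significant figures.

From C = C₀·e^(−kt), t = ln(C₀/C)/k = ln(14/6.01)/0.35 = 0.8456/0.35 = 2.416 d.
Distance = v·t = 1.1 m/s × 2.088e+05 s = 2.296e+05 m = 229.6 km.

230 km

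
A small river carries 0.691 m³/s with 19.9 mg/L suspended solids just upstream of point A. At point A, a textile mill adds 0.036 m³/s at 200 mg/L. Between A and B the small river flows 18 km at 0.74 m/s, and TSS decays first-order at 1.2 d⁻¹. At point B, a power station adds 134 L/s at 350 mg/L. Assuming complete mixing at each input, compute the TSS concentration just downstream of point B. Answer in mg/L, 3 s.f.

71.8 mg/L

After input A: C = (0.691·19.9 + 0.036·200) / 0.727 = 28.82 mg/L.
Over the 18 km reach to input B (t = 2.432e+04 s = 0.2815 d), decay gives C = 28.82·exp(−1.2·0.2815) = 20.56 mg/L.
134 L/s = 0.134 m³/s.
After input B: C = (0.727·20.56 + 0.134·350) / 0.861 = 71.83 mg/L.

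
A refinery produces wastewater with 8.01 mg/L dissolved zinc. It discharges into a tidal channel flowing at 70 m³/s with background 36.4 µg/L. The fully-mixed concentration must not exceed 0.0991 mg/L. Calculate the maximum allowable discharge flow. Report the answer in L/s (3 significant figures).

555 L/s

36.4 µg/L = 0.0364 mg/L.
Mass balance at complete mixing: C_std·(Q_w + Q_r) = Q_w·C_e + Q_r·C_b.
Rearranging, Q_w = Q_r·(C_std − C_b)/(C_e − C_std) = 70·(0.0991 − 0.0364) / (8.01 − 0.0991) = 0.5548 m³/s.
= 554.8 L/s.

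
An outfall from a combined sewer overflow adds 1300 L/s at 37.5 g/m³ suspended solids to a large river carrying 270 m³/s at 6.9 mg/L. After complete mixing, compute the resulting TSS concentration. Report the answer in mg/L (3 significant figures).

1300 L/s = 1.3 m³/s.
Conservation of mass across the mixing zone: C = (1.3·37.5 + 270·6.9) / (1.3 + 270) = 1912/271.3 = 7.047 mg/L.

7.05 mg/L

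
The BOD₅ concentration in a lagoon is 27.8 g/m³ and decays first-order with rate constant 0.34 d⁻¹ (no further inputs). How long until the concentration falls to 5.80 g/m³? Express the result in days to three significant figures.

t = ln(C₀/C)/k = ln(27.8/5.80)/0.34 = 1.567/0.34 = 4.609 d.

4.61 d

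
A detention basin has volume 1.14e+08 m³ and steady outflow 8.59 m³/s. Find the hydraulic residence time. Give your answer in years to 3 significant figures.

Q = 8.59 m³/s × 3.156e+07 s/yr = 2.711e+08 m³/yr.
Hydraulic residence time τ = V/Q = 1.14e+08/2.711e+08 = 0.4205 yr.

0.421 yr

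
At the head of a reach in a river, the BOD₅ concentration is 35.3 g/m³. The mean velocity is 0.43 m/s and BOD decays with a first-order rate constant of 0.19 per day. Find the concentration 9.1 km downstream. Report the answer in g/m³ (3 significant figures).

33.7 g/m³

Travel time t = 9.1 km / 0.43 m/s = 9100/0.43 = 2.116e+04 s = 0.2449 d.
First-order decay: C = 35.3·exp(−0.19·0.2449) = 35.3·0.9545 = 33.69 g/m³.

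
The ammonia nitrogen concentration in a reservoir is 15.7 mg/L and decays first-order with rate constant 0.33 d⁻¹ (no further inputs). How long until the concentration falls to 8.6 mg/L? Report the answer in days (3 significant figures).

t = ln(C₀/C)/k = ln(15.7/8.6)/0.33 = 0.6019/0.33 = 1.824 d.

1.82 d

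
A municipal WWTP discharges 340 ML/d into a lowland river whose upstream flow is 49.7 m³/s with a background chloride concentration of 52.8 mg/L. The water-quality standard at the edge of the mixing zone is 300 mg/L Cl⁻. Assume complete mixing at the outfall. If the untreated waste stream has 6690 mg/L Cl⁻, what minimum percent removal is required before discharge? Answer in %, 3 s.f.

48.8 %

340 ML/d = 3.935 m³/s.
Mass balance: 300·53.64 = 3.935·Cₑ + 49.7·52.8.
Cₑ = (1.609e+04 − 2624) / 3.935 = 3422 mg/L.
Required removal = 1 − 3422/6690 = 48.85 %.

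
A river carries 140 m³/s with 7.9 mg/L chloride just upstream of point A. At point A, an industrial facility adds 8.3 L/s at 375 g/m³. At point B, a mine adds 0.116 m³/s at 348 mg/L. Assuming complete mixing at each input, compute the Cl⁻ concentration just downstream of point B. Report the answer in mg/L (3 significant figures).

8.20 mg/L

8.3 L/s = 0.0083 m³/s.
After input A: C = (140·7.9 + 0.0083·375) / 140 = 7.922 mg/L.
After input B: C = (140·7.922 + 0.116·348) / 140.1 = 8.203 mg/L.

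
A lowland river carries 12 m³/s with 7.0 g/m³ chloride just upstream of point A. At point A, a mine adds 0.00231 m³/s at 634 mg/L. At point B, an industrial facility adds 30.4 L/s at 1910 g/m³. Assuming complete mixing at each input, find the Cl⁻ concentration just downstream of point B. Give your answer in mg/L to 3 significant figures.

11.9 mg/L

After input A: C = (12·7 + 0.00231·634) / 12 = 7.121 mg/L.
30.4 L/s = 0.0304 m³/s.
After input B: C = (12·7.121 + 0.0304·1910) / 12.03 = 11.93 mg/L.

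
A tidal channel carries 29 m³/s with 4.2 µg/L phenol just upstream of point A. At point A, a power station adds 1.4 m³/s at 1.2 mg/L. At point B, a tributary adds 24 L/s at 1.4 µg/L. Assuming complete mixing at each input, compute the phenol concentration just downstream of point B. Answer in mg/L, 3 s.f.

4.2 µg/L = 0.0042 mg/L.
After input A: C = (29·0.0042 + 1.4·1.2) / 30.4 = 0.05927 mg/L.
24 L/s = 0.024 m³/s.
1.4 µg/L = 0.0014 mg/L.
After input B: C = (30.4·0.05927 + 0.024·0.0014) / 30.42 = 0.05922 mg/L.

0.0592 mg/L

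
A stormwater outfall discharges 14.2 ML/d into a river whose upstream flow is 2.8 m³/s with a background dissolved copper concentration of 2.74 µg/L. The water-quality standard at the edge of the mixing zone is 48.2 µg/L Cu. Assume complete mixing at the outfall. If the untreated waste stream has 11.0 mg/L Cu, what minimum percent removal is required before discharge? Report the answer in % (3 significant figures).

14.2 ML/d = 0.1644 m³/s.
2.74 µg/L = 0.00274 mg/L.
48.2 µg/L = 0.0482 mg/L.
Mass balance: 0.0482·2.964 = 0.1644·Cₑ + 2.8·0.00274.
Cₑ = (0.1429 − 0.007672) / 0.1644 = 0.8227 mg/L.
Required removal = 1 − 0.8227/11.0 = 92.52 %.

92.5 %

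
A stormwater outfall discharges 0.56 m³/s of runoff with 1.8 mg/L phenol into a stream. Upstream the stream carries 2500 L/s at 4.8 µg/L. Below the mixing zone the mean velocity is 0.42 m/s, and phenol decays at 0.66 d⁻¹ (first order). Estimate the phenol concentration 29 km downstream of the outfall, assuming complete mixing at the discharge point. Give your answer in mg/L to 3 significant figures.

2500 L/s = 2.5 m³/s.
4.8 µg/L = 0.0048 mg/L.
After complete mixing, C₀ = (0.56·1.8 + 2.5·0.0048) / 3.06 = 0.3333 mg/L.
Travel time t = 2.9e+04 m / 0.42 m/s = 6.905e+04 s = 0.7992 d.
C = 0.3333·exp(−0.66·0.7992) = 0.3333·0.5901 = 0.1967 mg/L.

0.197 mg/L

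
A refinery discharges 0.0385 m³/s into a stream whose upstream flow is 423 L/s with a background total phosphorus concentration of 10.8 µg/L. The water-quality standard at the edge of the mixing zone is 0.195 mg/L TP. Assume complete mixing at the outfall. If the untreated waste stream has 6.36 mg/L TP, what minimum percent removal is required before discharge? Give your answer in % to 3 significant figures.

65.1 %

423 L/s = 0.423 m³/s.
10.8 µg/L = 0.0108 mg/L.
Mass balance: 0.195·0.4615 = 0.0385·Cₑ + 0.423·0.0108.
Cₑ = (0.08999 − 0.004568) / 0.0385 = 2.219 mg/L.
Required removal = 1 − 2.219/6.36 = 65.11 %.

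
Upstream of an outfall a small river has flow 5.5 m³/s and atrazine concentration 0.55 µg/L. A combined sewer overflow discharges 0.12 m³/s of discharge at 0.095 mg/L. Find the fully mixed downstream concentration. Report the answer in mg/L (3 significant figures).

0.00257 mg/L

0.55 µg/L = 0.00055 mg/L.
By mass balance at complete mixing, C = (0.12·0.095 + 5.5·0.00055) / (0.12 + 5.5) = 0.01443/5.62 = 0.002567 mg/L.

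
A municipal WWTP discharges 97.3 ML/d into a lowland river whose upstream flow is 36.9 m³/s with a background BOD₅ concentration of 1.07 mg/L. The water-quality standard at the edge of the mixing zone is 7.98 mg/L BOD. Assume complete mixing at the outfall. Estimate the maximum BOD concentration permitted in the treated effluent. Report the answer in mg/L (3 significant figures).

234 mg/L

97.3 ML/d = 1.126 m³/s.
Mass balance: 7.98·38.03 = 1.126·Cₑ + 36.9·1.07.
Cₑ = (303.4 − 39.48) / 1.126 = 234.4 mg/L.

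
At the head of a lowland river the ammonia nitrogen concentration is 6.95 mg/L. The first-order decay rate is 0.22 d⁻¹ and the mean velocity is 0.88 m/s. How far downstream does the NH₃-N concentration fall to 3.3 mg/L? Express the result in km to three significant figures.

257 km

From C = C₀·e^(−kt), t = ln(C₀/C)/k = ln(6.95/3.3)/0.22 = 0.7448/0.22 = 3.386 d.
Distance = v·t = 0.88 m/s × 2.925e+05 s = 2.574e+05 m = 257.4 km.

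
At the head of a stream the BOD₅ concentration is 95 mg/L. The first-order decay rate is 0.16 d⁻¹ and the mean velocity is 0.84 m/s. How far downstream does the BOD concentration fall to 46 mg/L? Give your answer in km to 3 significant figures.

329 km

From C = C₀·e^(−kt), t = ln(C₀/C)/k = ln(95/46)/0.16 = 0.7252/0.16 = 4.533 d.
Distance = v·t = 0.84 m/s × 3.916e+05 s = 3.29e+05 m = 329 km.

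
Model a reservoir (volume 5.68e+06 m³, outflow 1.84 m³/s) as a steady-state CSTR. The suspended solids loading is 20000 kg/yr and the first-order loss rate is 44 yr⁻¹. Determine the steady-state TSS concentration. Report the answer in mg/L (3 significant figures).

0.0649 mg/L

Outflow Q = 1.84 m³/s × 3.156e+07 s/yr = 5.807e+07 m³/yr.
Steady-state CSTR mass balance: W = Q·C + k·V·C, so C = W/(Q + kV).
Q + kV = 5.807e+07 + 44·5.68e+06 = 3.08e+08 m³/yr.
C = 20000/3.08e+08 = 6.494e-05 kg/m³ = 0.06494 mg/L.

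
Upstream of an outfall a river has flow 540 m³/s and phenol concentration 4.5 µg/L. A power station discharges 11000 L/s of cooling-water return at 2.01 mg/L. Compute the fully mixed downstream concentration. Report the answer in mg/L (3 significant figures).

11000 L/s = 11 m³/s.
4.5 µg/L = 0.0045 mg/L.
By mass balance at complete mixing, C = (11·2.01 + 540·0.0045) / (11 + 540) = 24.54/551 = 0.04454 mg/L.

0.0445 mg/L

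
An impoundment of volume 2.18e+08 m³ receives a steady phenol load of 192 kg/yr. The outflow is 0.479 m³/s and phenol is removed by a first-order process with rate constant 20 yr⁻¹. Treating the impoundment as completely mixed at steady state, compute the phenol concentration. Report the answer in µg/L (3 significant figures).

0.0439 µg/L

Outflow Q = 0.479 m³/s × 3.156e+07 s/yr = 1.512e+07 m³/yr.
Steady-state CSTR mass balance: W = Q·C + k·V·C, so C = W/(Q + kV).
Q + kV = 1.512e+07 + 20·2.18e+08 = 4.375e+09 m³/yr.
C = 192/4.375e+09 = 4.388e-08 kg/m³ = 4.388e-05 mg/L = 0.04388 µg/L.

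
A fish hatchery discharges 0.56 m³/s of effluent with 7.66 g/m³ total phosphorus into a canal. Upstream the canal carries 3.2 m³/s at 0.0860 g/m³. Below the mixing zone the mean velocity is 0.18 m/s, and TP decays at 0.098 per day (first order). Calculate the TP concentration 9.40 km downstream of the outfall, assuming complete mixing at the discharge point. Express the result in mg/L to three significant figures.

1.14 mg/L

After complete mixing, C₀ = (0.56·7.66 + 3.2·0.086) / 3.76 = 1.214 mg/L.
Travel time t = 9400 m / 0.18 m/s = 5.222e+04 s = 0.6044 d.
C = 1.214·exp(−0.098·0.6044) = 1.214·0.9425 = 1.144 mg/L.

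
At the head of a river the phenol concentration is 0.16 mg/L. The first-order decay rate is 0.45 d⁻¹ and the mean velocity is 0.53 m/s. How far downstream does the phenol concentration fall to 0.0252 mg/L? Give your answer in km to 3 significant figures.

188 km

From C = C₀·e^(−kt), t = ln(C₀/C)/k = ln(0.16/0.0252)/0.45 = 1.848/0.45 = 4.107 d.
Distance = v·t = 0.53 m/s × 3.549e+05 s = 1.881e+05 m = 188.1 km.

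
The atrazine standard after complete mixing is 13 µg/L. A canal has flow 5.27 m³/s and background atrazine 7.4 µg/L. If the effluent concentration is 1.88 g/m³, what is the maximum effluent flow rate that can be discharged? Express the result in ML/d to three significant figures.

7.4 µg/L = 0.0074 mg/L.
13 µg/L = 0.013 mg/L.
Mass balance at complete mixing: C_std·(Q_w + Q_r) = Q_w·C_e + Q_r·C_b.
Rearranging, Q_w = Q_r·(C_std − C_b)/(C_e − C_std) = 5.27·(0.013 − 0.0074) / (1.88 − 0.013) = 0.01581 m³/s.
= 1.366 ML/d.

1.37 ML/d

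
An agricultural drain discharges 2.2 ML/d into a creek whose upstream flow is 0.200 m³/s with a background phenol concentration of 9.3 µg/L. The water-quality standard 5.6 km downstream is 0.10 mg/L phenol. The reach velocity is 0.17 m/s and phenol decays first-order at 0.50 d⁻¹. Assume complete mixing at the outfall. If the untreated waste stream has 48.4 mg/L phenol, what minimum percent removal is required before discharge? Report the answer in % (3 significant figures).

97.9 %

2.2 ML/d = 0.02546 m³/s.
9.3 µg/L = 0.0093 mg/L.
Travel time to the compliance point: t = 5600/0.17 = 3.294e+04 s = 0.3813 d; decay factor exp(−0.50·0.3813) = 0.8264.
So the concentration just after mixing may be at most 0.1/0.8264 = 0.121 mg/L.
Mass balance: 0.121·0.2255 = 0.02546·Cₑ + 0.2·0.0093.
Cₑ = (0.02728 − 0.00186) / 0.02546 = 0.9984 mg/L.
Required removal = 1 − 0.9984/48.4 = 97.94 %.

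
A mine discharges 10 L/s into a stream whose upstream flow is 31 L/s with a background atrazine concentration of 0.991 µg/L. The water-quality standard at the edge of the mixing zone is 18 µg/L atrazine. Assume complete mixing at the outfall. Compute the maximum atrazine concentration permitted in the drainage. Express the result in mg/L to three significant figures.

10 L/s = 0.01 m³/s.
31 L/s = 0.031 m³/s.
0.991 µg/L = 0.000991 mg/L.
18 µg/L = 0.018 mg/L.
Mass balance: 0.018·0.041 = 0.01·Cₑ + 0.031·0.000991.
Cₑ = (0.000738 − 3.072e-05) / 0.01 = 0.07073 mg/L.

0.0707 mg/L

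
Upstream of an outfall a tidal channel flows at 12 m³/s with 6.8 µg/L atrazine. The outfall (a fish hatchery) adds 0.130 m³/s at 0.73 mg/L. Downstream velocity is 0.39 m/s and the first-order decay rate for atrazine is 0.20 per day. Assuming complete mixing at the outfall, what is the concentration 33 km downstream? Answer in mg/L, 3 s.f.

6.8 µg/L = 0.0068 mg/L.
After complete mixing, C₀ = (0.13·0.73 + 12·0.0068) / 12.13 = 0.01455 mg/L.
Travel time t = 3.3e+04 m / 0.39 m/s = 8.462e+04 s = 0.9793 d.
C = 0.01455·exp(−0.20·0.9793) = 0.01455·0.8221 = 0.01196 mg/L.

0.0120 mg/L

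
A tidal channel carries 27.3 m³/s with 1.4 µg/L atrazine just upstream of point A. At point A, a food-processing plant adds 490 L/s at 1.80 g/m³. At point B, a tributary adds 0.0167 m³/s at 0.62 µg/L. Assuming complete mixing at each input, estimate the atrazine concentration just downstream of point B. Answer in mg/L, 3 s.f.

0.0331 mg/L

1.4 µg/L = 0.0014 mg/L.
490 L/s = 0.49 m³/s.
After input A: C = (27.3·0.0014 + 0.49·1.8) / 27.79 = 0.03311 mg/L.
0.62 µg/L = 0.00062 mg/L.
After input B: C = (27.79·0.03311 + 0.0167·0.00062) / 27.81 = 0.03309 mg/L.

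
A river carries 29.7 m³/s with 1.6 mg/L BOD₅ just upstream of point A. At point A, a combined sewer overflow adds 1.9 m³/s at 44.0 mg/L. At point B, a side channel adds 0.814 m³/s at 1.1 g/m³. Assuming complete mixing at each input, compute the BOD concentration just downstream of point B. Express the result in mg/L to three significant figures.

After input A: C = (29.7·1.6 + 1.9·44) / 31.6 = 4.149 mg/L.
After input B: C = (31.6·4.149 + 0.814·1.1) / 32.41 = 4.073 mg/L.

4.07 mg/L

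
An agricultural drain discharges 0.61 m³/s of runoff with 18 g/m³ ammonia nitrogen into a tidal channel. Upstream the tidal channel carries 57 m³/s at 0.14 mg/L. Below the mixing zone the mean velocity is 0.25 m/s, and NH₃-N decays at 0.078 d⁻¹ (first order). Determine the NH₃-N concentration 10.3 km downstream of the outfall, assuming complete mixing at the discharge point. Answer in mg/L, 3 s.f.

0.317 mg/L

After complete mixing, C₀ = (0.61·18 + 57·0.14) / 57.61 = 0.3291 mg/L.
Travel time t = 1.03e+04 m / 0.25 m/s = 4.12e+04 s = 0.4769 d.
C = 0.3291·exp(−0.078·0.4769) = 0.3291·0.9635 = 0.3171 mg/L.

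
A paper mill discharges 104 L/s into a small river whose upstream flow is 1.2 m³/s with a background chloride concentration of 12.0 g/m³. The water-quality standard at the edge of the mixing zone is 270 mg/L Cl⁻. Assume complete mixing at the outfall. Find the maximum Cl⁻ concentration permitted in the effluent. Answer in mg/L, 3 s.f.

3250 mg/L

104 L/s = 0.104 m³/s.
Mass balance: 270·1.304 = 0.104·Cₑ + 1.2·12.
Cₑ = (352.1 − 14.4) / 0.104 = 3247 mg/L.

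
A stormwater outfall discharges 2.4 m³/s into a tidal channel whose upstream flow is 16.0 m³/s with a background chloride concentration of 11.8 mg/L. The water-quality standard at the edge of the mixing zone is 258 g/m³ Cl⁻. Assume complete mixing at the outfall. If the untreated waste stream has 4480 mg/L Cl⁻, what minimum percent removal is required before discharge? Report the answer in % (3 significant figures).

57.6 %

Mass balance: 258·18.4 = 2.4·Cₑ + 16·11.8.
Cₑ = (4747 − 188.8) / 2.4 = 1899 mg/L.
Required removal = 1 − 1899/4480 = 57.6 %.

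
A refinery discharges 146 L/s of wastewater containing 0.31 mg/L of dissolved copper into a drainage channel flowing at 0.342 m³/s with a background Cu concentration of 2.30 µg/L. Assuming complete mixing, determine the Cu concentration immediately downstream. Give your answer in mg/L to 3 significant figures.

146 L/s = 0.146 m³/s.
2.30 µg/L = 0.0023 mg/L.
Conservation of mass across the mixing zone: C = (0.146·0.31 + 0.342·0.0023) / (0.146 + 0.342) = 0.04605/0.488 = 0.09436 mg/L.

0.0944 mg/L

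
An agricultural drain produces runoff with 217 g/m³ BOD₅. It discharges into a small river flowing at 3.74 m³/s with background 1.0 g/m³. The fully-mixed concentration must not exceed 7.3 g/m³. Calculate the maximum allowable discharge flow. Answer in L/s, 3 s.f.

Mass balance at complete mixing: C_std·(Q_w + Q_r) = Q_w·C_e + Q_r·C_b.
Rearranging, Q_w = Q_r·(C_std − C_b)/(C_e − C_std) = 3.74·(7.3 − 1) / (217 − 7.3) = 0.1124 m³/s.
= 112.4 L/s.

112 L/s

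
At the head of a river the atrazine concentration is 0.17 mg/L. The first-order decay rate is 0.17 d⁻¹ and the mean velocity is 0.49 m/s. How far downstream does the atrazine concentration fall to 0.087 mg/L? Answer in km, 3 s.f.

From C = C₀·e^(−kt), t = ln(C₀/C)/k = ln(0.17/0.087)/0.17 = 0.6699/0.17 = 3.941 d.
Distance = v·t = 0.49 m/s × 3.405e+05 s = 1.668e+05 m = 166.8 km.

167 km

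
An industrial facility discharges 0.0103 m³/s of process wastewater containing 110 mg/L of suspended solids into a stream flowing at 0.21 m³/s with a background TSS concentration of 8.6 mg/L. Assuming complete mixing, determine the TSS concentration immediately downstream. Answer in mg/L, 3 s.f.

Conservation of mass across the mixing zone: C = (0.0103·110 + 0.21·8.6) / (0.0103 + 0.21) = 2.939/0.2203 = 13.34 mg/L.

13.3 mg/L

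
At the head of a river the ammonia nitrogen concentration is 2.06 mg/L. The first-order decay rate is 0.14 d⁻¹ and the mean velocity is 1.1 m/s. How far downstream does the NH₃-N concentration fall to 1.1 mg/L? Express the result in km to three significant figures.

426 km

From C = C₀·e^(−kt), t = ln(C₀/C)/k = ln(2.06/1.1)/0.14 = 0.6274/0.14 = 4.481 d.
Distance = v·t = 1.1 m/s × 3.872e+05 s = 4.259e+05 m = 425.9 km.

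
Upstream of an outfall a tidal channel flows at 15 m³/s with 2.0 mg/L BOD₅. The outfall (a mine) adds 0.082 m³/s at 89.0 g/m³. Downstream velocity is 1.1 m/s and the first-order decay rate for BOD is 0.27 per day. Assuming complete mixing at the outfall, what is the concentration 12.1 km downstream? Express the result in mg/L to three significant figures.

After complete mixing, C₀ = (0.082·89 + 15·2) / 15.08 = 2.473 mg/L.
Travel time t = 1.21e+04 m / 1.1 m/s = 1.1e+04 s = 0.1273 d.
C = 2.473·exp(−0.27·0.1273) = 2.473·0.9662 = 2.389 mg/L.

2.39 mg/L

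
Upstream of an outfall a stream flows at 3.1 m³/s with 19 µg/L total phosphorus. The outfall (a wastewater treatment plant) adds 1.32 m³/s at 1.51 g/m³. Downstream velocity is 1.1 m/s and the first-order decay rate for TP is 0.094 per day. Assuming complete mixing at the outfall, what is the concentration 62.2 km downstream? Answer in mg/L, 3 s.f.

19 µg/L = 0.019 mg/L.
After complete mixing, C₀ = (1.32·1.51 + 3.1·0.019) / 4.42 = 0.4643 mg/L.
Travel time t = 6.22e+04 m / 1.1 m/s = 5.655e+04 s = 0.6545 d.
C = 0.4643·exp(−0.094·0.6545) = 0.4643·0.9403 = 0.4366 mg/L.

0.437 mg/L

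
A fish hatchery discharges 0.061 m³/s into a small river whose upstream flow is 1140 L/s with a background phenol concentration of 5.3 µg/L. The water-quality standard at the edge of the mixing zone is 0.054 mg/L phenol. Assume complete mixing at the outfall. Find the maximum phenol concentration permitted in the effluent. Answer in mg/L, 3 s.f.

1140 L/s = 1.14 m³/s.
5.3 µg/L = 0.0053 mg/L.
Mass balance: 0.054·1.201 = 0.061·Cₑ + 1.14·0.0053.
Cₑ = (0.06485 − 0.006042) / 0.061 = 0.9641 mg/L.

0.964 mg/L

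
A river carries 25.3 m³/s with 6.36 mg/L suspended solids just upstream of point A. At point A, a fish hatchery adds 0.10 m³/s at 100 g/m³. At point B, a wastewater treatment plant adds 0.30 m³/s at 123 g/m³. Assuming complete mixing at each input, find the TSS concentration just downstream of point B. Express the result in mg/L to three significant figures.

After input A: C = (25.3·6.36 + 0.1·100) / 25.4 = 6.729 mg/L.
After input B: C = (25.4·6.729 + 0.3·123) / 25.7 = 8.086 mg/L.

8.09 mg/L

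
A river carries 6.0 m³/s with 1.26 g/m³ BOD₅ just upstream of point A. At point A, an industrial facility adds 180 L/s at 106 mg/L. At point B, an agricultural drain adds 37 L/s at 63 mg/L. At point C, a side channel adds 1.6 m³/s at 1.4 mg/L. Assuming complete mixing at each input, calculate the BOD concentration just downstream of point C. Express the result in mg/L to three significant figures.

180 L/s = 0.18 m³/s.
After input A: C = (6·1.26 + 0.18·106) / 6.18 = 4.311 mg/L.
37 L/s = 0.037 m³/s.
After input B: C = (6.18·4.311 + 0.037·63) / 6.217 = 4.66 mg/L.
After input C: C = (6.217·4.66 + 1.6·1.4) / 7.817 = 3.993 mg/L.

3.99 mg/L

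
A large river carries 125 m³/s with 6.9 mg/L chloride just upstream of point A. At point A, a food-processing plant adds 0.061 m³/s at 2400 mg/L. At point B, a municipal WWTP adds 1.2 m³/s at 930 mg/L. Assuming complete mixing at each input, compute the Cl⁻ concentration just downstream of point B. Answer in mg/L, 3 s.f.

16.8 mg/L

After input A: C = (125·6.9 + 0.061·2400) / 125.1 = 8.067 mg/L.
After input B: C = (125.1·8.067 + 1.2·930) / 126.3 = 16.83 mg/L.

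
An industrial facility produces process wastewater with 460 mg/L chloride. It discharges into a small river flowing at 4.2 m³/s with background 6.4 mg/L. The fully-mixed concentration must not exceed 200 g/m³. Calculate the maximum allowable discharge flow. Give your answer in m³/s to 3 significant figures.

3.13 m³/s

Mass balance at complete mixing: C_std·(Q_w + Q_r) = Q_w·C_e + Q_r·C_b.
Rearranging, Q_w = Q_r·(C_std − C_b)/(C_e − C_std) = 4.2·(200 − 6.4) / (460 − 200) = 3.127 m³/s.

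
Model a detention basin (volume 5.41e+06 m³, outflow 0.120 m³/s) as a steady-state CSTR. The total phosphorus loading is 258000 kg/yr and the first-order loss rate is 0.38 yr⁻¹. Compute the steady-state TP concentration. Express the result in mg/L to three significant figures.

Outflow Q = 0.120 m³/s × 3.156e+07 s/yr = 3.787e+06 m³/yr.
Steady-state CSTR mass balance: W = Q·C + k·V·C, so C = W/(Q + kV).
Q + kV = 3.787e+06 + 0.38·5.41e+06 = 5.843e+06 m³/yr.
C = 258000/5.843e+06 = 0.04416 kg/m³ = 44.16 mg/L.

44.2 mg/L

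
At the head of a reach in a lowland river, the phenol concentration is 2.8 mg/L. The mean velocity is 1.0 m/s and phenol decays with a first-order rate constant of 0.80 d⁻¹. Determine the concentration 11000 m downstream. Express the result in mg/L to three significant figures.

2.53 mg/L

Travel time t = 11000 m / 1.0 m/s = 1.1e+04/1.0 = 1.1e+04 s = 0.1273 d.
First-order decay: C = 2.8·exp(−0.80·0.1273) = 2.8·0.9032 = 2.529 mg/L.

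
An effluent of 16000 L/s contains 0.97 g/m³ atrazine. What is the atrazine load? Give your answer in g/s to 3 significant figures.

16000 L/s = 16 m³/s.
Mass flux = Q·C = 16 m³/s × 0.97 g/m³ = 15.52 g/s.

15.5 g/s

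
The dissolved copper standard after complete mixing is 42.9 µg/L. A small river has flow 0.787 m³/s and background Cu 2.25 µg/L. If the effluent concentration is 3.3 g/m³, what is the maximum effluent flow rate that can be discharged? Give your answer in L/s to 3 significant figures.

9.82 L/s

2.25 µg/L = 0.00225 mg/L.
42.9 µg/L = 0.0429 mg/L.
Mass balance at complete mixing: C_std·(Q_w + Q_r) = Q_w·C_e + Q_r·C_b.
Rearranging, Q_w = Q_r·(C_std − C_b)/(C_e − C_std) = 0.787·(0.0429 − 0.00225) / (3.3 − 0.0429) = 0.009822 m³/s.
= 9.822 L/s.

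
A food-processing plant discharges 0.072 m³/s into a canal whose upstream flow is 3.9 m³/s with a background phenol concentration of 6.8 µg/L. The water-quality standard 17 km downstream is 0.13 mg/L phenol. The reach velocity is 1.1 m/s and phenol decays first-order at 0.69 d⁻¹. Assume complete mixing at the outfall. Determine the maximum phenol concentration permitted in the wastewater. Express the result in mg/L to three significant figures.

7.75 mg/L

6.8 µg/L = 0.0068 mg/L.
Travel time to the compliance point: t = 1.7e+04/1.1 = 1.545e+04 s = 0.1789 d; decay factor exp(−0.69·0.1789) = 0.8839.
So the concentration just after mixing may be at most 0.13/0.8839 = 0.1471 mg/L.
Mass balance: 0.1471·3.972 = 0.072·Cₑ + 3.9·0.0068.
Cₑ = (0.5842 − 0.02652) / 0.072 = 7.745 mg/L.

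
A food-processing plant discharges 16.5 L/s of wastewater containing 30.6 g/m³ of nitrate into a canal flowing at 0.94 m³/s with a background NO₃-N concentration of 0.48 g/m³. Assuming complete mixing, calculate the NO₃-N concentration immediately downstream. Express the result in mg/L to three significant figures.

16.5 L/s = 0.0165 m³/s.
Conservation of mass across the mixing zone: C = (0.0165·30.6 + 0.94·0.48) / (0.0165 + 0.94) = 0.9561/0.9565 = 0.9996 mg/L.

1.00 mg/L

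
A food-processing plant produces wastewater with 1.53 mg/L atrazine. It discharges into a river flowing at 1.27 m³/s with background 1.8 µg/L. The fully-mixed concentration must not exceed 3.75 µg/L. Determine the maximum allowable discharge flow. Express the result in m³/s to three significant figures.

0.00162 m³/s

1.8 µg/L = 0.0018 mg/L.
3.75 µg/L = 0.00375 mg/L.
Mass balance at complete mixing: C_std·(Q_w + Q_r) = Q_w·C_e + Q_r·C_b.
Rearranging, Q_w = Q_r·(C_std − C_b)/(C_e − C_std) = 1.27·(0.00375 − 0.0018) / (1.53 − 0.00375) = 0.001623 m³/s.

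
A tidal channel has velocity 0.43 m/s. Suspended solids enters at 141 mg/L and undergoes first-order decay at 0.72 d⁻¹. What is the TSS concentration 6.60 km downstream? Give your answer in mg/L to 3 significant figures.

Travel time t = 6.60 km / 0.43 m/s = 6600/0.43 = 1.535e+04 s = 0.1776 d.
First-order decay: C = 141·exp(−0.72·0.1776) = 141·0.8799 = 124.1 mg/L.

124 mg/L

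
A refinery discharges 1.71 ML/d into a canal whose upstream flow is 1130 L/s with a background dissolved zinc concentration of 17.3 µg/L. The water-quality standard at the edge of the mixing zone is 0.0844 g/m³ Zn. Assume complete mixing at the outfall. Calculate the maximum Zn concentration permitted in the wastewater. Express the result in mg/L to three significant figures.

1.71 ML/d = 0.01979 m³/s.
1130 L/s = 1.13 m³/s.
17.3 µg/L = 0.0173 mg/L.
Mass balance: 0.0844·1.15 = 0.01979·Cₑ + 1.13·0.0173.
Cₑ = (0.09704 − 0.01955) / 0.01979 = 3.915 mg/L.

3.92 mg/L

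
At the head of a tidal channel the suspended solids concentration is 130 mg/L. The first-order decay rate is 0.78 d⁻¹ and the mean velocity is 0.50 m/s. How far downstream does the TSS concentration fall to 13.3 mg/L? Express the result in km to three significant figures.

126 km

From C = C₀·e^(−kt), t = ln(C₀/C)/k = ln(130/13.3)/0.78 = 2.28/0.78 = 2.923 d.
Distance = v·t = 0.50 m/s × 2.525e+05 s = 1.263e+05 m = 126.3 km.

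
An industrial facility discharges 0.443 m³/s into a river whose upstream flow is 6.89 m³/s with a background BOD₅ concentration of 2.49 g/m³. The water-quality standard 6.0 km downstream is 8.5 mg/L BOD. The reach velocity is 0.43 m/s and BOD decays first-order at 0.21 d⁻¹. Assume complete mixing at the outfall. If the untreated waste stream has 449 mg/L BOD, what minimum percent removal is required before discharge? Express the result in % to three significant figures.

Travel time to the compliance point: t = 6000/0.43 = 1.395e+04 s = 0.1615 d; decay factor exp(−0.21·0.1615) = 0.9667.
So the concentration just after mixing may be at most 8.5/0.9667 = 8.793 mg/L.
Mass balance: 8.793·7.333 = 0.443·Cₑ + 6.89·2.49.
Cₑ = (64.48 − 17.16) / 0.443 = 106.8 mg/L.
Required removal = 1 − 106.8/449 = 76.21 %.

76.2 %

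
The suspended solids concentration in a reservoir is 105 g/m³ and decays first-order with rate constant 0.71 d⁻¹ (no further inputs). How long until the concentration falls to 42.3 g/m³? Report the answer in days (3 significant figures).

t = ln(C₀/C)/k = ln(105/42.3)/0.71 = 0.9092/0.71 = 1.281 d.

1.28 d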